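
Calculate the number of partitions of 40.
37338

p(n) counts ways to write n as a sum of positive integers (order ignored).
Euler's pentagonal recurrence: p(k) = p(k-1) + p(k-2) - p(k-5) - p(k-7) + p(k-12) + p(k-15) - ... (offsets j(3j∓1)/2, signs ++--, p(0)=1, p(<0)=0).
DP table for k = 0..39: p(0)=1, p(1)=1, p(2)=2, p(3)=3, p(4)=5, p(5)=7, p(6)=11, p(7)=15, p(8)=22, p(9)=30, p(10)=42, p(11)=56, p(12)=77, p(13)=101, p(14)=135, p(15)=176, p(16)=231, p(17)=297, p(18)=385, p(19)=490, p(20)=627, p(21)=792, p(22)=1002, p(23)=1255, p(24)=1575, p(25)=1958, p(26)=2436, p(27)=3010, p(28)=3718, p(29)=4565, p(30)=5604, p(31)=6842, p(32)=8349, p(33)=10143, p(34)=12310, p(35)=14883, p(36)=17977, p(37)=21637, p(38)=26015, p(39)=31185.
Final step: p(40) = p(39) + p(38) - p(35) - p(33) + p(28) + p(25) - p(18) - p(14) + p(5) + p(0)
= 31185 + 26015 - 14883 - 10143 + 3718 + 1958 - 385 - 135 + 7 + 1
= 37338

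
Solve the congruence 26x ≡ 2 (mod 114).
x ≡ 22 (mod 57)

gcd(26, 114) = 2, which divides 2, so solutions exist.
Divide through by 2: 13x ≡ 1 (mod 57).
Find 13^(-1) mod 57 by the extended Euclidean algorithm:
57 = 4 × 13 + 5  ⟹  5 = (1)·57 + (-4)·13
13 = 2 × 5 + 3  ⟹  3 = (-2)·57 + (9)·13
5 = 1 × 3 + 2  ⟹  2 = (3)·57 + (-13)·13
3 = 1 × 2 + 1  ⟹  1 = (-5)·57 + (22)·13
So (22)·13 ≡ 1 (mod 57), i.e. 13^(-1) ≡ 22 (mod 57).
x ≡ 22 × 1 = 22 ≡ 22 (mod 57).
Check: 26 × 22 = 572 ≡ 2 (mod 114).
x ≡ 22 (mod 57), giving 2 solutions mod 114.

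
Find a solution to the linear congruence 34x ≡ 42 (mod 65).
x ≡ 28 (mod 65)

gcd(34, 65) = 1, which divides 42, so solutions exist.
Find 34^(-1) mod 65 by the extended Euclidean algorithm:
65 = 1 × 34 + 31  ⟹  31 = (1)·65 + (-1)·34
34 = 1 × 31 + 3  ⟹  3 = (-1)·65 + (2)·34
31 = 10 × 3 + 1  ⟹  1 = (11)·65 + (-21)·34
So (-21)·34 ≡ 1 (mod 65), i.e. 34^(-1) ≡ -21 ≡ 44 (mod 65).
x ≡ 44 × 42 = 1848 ≡ 28 (mod 65).
Check: 34 × 28 = 952 ≡ 42 (mod 65).
Unique solution: x ≡ 28 (mod 65)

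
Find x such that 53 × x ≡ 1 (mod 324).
269

gcd(53, 324) = 1, so the inverse exists.
Extended Euclidean algorithm on (324, 53):
324 = 6 × 53 + 6  ⟹  6 = (1)·324 + (-6)·53
53 = 8 × 6 + 5  ⟹  5 = (-8)·324 + (49)·53
6 = 1 × 5 + 1  ⟹  1 = (9)·324 + (-55)·53
So (-55)·53 ≡ 1 (mod 324), i.e. 53^(-1) ≡ -55 ≡ 269 (mod 324).
Check: 53 × 269 = 14257 ≡ 1 (mod 324)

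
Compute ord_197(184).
196

197 is prime, so ord(184) divides φ(197) = 196.
Divisors of 196: 1, 2, 4, 7, 14, 28, 49, 98, 196.
Repeated squaring: 184^1 ≡ 184, 184^2 ≡ 169, 184^4 ≡ 193, 184^8 ≡ 16, 184^16 ≡ 59, 184^32 ≡ 132, 184^64 ≡ 88, 184^128 ≡ 61 (mod 197).
Test 184^d mod 197 for each divisor d in increasing order:
184^1 ≡ 184
184^2 ≡ 169
184^4 ≡ 193
184^7 = 184^4·184^2·184^1 ≡ 120
184^14 = 184^8·184^4·184^2 ≡ 19
184^28 = 184^16·184^8·184^4 ≡ 164
184^49 = 184^32·184^16·184^1 ≡ 14
184^98 = 184^64·184^32·184^2 ≡ 196
184^196 = 184^128·184^64·184^4 ≡ 1  ← first divisor giving 1
The order is 196.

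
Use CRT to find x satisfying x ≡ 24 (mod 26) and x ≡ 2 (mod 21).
128

Using Chinese Remainder Theorem:
M = 26 × 21 = 546
M1 = 21, M2 = 26
y1 = 21^(-1) mod 26 = 5
y2 = 26^(-1) mod 21 = 17
x = (24×21×5 + 2×26×17) mod 546 = 128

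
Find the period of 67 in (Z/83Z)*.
82

83 is prime, so ord(67) divides φ(83) = 82.
Divisors of 82: 1, 2, 41, 82.
Repeated squaring: 67^1 ≡ 67, 67^2 ≡ 7, 67^4 ≡ 49, 67^8 ≡ 77, 67^16 ≡ 36, 67^32 ≡ 51, 67^64 ≡ 28 (mod 83).
Test 67^d mod 83 for each divisor d in increasing order:
67^1 ≡ 67
67^2 ≡ 7
67^41 = 67^32·67^8·67^1 ≡ 82
67^82 = 67^64·67^16·67^2 ≡ 1  ← first divisor giving 1
The order is 82.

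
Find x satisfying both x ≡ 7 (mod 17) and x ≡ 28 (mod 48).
364

Using Chinese Remainder Theorem:
M = 17 × 48 = 816
M1 = 48, M2 = 17
y1 = 48^(-1) mod 17 = 11
y2 = 17^(-1) mod 48 = 17
x = (7×48×11 + 28×17×17) mod 816 = 364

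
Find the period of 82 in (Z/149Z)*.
74

149 is prime, so ord(82) divides φ(149) = 148.
Divisors of 148: 1, 2, 4, 37, 74, 148.
Repeated squaring: 82^1 ≡ 82, 82^2 ≡ 19, 82^4 ≡ 63, 82^8 ≡ 95, 82^16 ≡ 85, 82^32 ≡ 73, 82^64 ≡ 114, 82^128 ≡ 33 (mod 149).
Test 82^d mod 149 for each divisor d in increasing order:
82^1 ≡ 82
82^2 ≡ 19
82^4 ≡ 63
82^37 = 82^32·82^4·82^1 ≡ 148
82^74 = 82^64·82^8·82^2 ≡ 1  ← first divisor giving 1
The order is 74.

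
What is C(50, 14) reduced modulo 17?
1

Using Lucas' theorem:
Write n=50 and k=14 in base 17:
n in base 17: [2, 16]
k in base 17: [0, 14]
C(50,14) mod 17 = ∏ C(n_i, k_i) mod 17
Digit binomials (mod 17): C(2,0) = 1; C(16,14) = 120 ≡ 1
Product: 1 × 1 = 1 ≡ 1 (mod 17)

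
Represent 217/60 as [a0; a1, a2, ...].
[3; 1, 1, 1, 1, 1, 1, 4]

Euclidean algorithm steps:
217 = 3 × 60 + 37
60 = 1 × 37 + 23
37 = 1 × 23 + 14
23 = 1 × 14 + 9
14 = 1 × 9 + 5
9 = 1 × 5 + 4
5 = 1 × 4 + 1
4 = 4 × 1 + 0
Continued fraction: [3; 1, 1, 1, 1, 1, 1, 4]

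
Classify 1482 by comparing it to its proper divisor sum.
abundant

Proper divisors of 1482: sum = 1 + 2 + 3 + 6 + 13 + 19 + 26 + 38 + 39 + 57 + 78 + 114 + 247 + 494 + 741 = 1878
Since 1878 > 1482, 1482 is abundant.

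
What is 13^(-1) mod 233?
18

gcd(13, 233) = 1, so the inverse exists.
Extended Euclidean algorithm on (233, 13):
233 = 17 × 13 + 12  ⟹  12 = (1)·233 + (-17)·13
13 = 1 × 12 + 1  ⟹  1 = (-1)·233 + (18)·13
So (18)·13 ≡ 1 (mod 233), i.e. 13^(-1) ≡ 18 (mod 233).
Check: 13 × 18 = 234 ≡ 1 (mod 233)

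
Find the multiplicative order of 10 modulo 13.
6

13 is prime, so ord(10) divides φ(13) = 12.
Divisors of 12: 1, 2, 3, 4, 6, 12.
Repeated squaring: 10^1 ≡ 10, 10^2 ≡ 9, 10^4 ≡ 3, 10^8 ≡ 9 (mod 13).
Test 10^d mod 13 for each divisor d in increasing order:
10^1 ≡ 10
10^2 ≡ 9
10^3 = 10^2·10^1 ≡ 12
10^4 ≡ 3
10^6 = 10^4·10^2 ≡ 1  ← first divisor giving 1
The order is 6.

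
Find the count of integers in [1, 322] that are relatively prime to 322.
132

322 = 2 × 7 × 23
φ(n) = n × ∏(1 - 1/p) for each prime p dividing n
φ(322) = 322 × (1 - 1/2) × (1 - 1/7) × (1 - 1/23) = 132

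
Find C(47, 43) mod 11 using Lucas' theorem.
0

Using Lucas' theorem:
Write n=47 and k=43 in base 11:
n in base 11: [4, 3]
k in base 11: [3, 10]
C(47,43) mod 11 = ∏ C(n_i, k_i) mod 11
Digit binomials (mod 11): C(4,3) = 4; C(3,10) = 0 (k_i > n_i)
Product: 4 × 0 = 0 ≡ 0 (mod 11)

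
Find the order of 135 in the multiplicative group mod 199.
66

199 is prime, so ord(135) divides φ(199) = 198.
Divisors of 198: 1, 2, 3, 6, 9, 11, 18, 22, 33, 66, 99, 198.
Repeated squaring: 135^1 ≡ 135, 135^2 ≡ 116, 135^4 ≡ 123, 135^8 ≡ 5, 135^16 ≡ 25, 135^32 ≡ 28, 135^64 ≡ 187, 135^128 ≡ 144 (mod 199).
Test 135^d mod 199 for each divisor d in increasing order:
135^1 ≡ 135
135^2 ≡ 116
135^3 = 135^2·135^1 ≡ 138
135^6 = 135^4·135^2 ≡ 139
135^9 = 135^8·135^1 ≡ 78
135^11 = 135^8·135^2·135^1 ≡ 93
135^18 = 135^16·135^2 ≡ 114
135^22 = 135^16·135^4·135^2 ≡ 92
135^33 = 135^32·135^1 ≡ 198
135^66 = 135^64·135^2 ≡ 1  ← first divisor giving 1
The order is 66.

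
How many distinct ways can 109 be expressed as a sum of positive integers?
541946240

p(n) counts ways to write n as a sum of positive integers (order ignored).
Euler's pentagonal recurrence: p(k) = p(k-1) + p(k-2) - p(k-5) - p(k-7) + p(k-12) + p(k-15) - ... (offsets j(3j∓1)/2, signs ++--, p(0)=1, p(<0)=0).
DP table for k = 0..108: p(0)=1, p(1)=1, p(2)=2, p(3)=3, p(4)=5, p(5)=7, p(6)=11, p(7)=15, p(8)=22, p(9)=30, p(10)=42, p(11)=56, p(12)=77, p(13)=101, p(14)=135, p(15)=176, p(16)=231, p(17)=297, p(18)=385, p(19)=490, p(20)=627, p(21)=792, p(22)=1002, p(23)=1255, p(24)=1575, p(25)=1958, p(26)=2436, p(27)=3010, p(28)=3718, p(29)=4565, p(30)=5604, p(31)=6842, p(32)=8349, p(33)=10143, p(34)=12310, p(35)=14883, p(36)=17977, p(37)=21637, p(38)=26015, p(39)=31185, p(40)=37338, p(41)=44583, p(42)=53174, p(43)=63261, p(44)=75175, p(45)=89134, p(46)=105558, p(47)=124754, p(48)=147273, p(49)=173525, p(50)=204226, p(51)=239943, p(52)=281589, p(53)=329931, p(54)=386155, p(55)=451276, p(56)=526823, p(57)=614154, p(58)=715220, p(59)=831820, p(60)=966467, p(61)=1121505, p(62)=1300156, p(63)=1505499, p(64)=1741630, p(65)=2012558, p(66)=2323520, p(67)=2679689, p(68)=3087735, p(69)=3554345, p(70)=4087968, p(71)=4697205, p(72)=5392783, p(73)=6185689, p(74)=7089500, p(75)=8118264, p(76)=9289091, p(77)=10619863, p(78)=12132164, p(79)=13848650, p(80)=15796476, p(81)=18004327, p(82)=20506255, p(83)=23338469, p(84)=26543660, p(85)=30167357, p(86)=34262962, p(87)=38887673, p(88)=44108109, p(89)=49995925, p(90)=56634173, p(91)=64112359, p(92)=72533807, p(93)=82010177, p(94)=92669720, p(95)=104651419, p(96)=118114304, p(97)=133230930, p(98)=150198136, p(99)=169229875, p(100)=190569292, p(101)=214481126, p(102)=241265379, p(103)=271248950, p(104)=304801365, p(105)=342325709, p(106)=384276336, p(107)=431149389, p(108)=483502844.
Final step: p(109) = p(108) + p(107) - p(104) - p(102) + p(97) + p(94) - p(87) - p(83) + p(74) + p(69) - p(58) - p(52) + p(39) + p(32) - p(17) - p(9)
= 483502844 + 431149389 - 304801365 - 241265379 + 133230930 + 92669720 - 38887673 - 23338469 + 7089500 + 3554345 - 715220 - 281589 + 31185 + 8349 - 297 - 30
= 541946240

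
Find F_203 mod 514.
145

Matrix identity: Q^n = [[F_(n+1), F_n], [F_n, F_(n-1)]] with Q = [[1,1],[1,0]].
n = 203 = 11001011₂. Square-and-multiply, entries mod 514:
Q^1 = [[1,1],[1,0]]
Q^3 = (Q^1)²·Q = [[3,2],[2,1]]
Q^6 = (Q^3)² = [[13,8],[8,5]]
Q^12 = (Q^6)² = [[233,144],[144,89]]
Q^25 = (Q^12)²·Q = [[89,495],[495,108]]
Q^50 = (Q^25)² = [[58,369],[369,203]]
Q^101 = (Q^50)²·Q = [[422,231],[231,191]]
Q^203 = (Q^101)²·Q = [[398,145],[145,253]]
F_203 mod 514 = Q^203[0][1] = 145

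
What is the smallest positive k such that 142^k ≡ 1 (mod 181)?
18

181 is prime, so ord(142) divides φ(181) = 180.
Divisors of 180: 1, 2, 3, 4, 5, 6, 9, 10, 12, 15, 18, 20, 30, 36, 45, 60, 90, 180.
Repeated squaring: 142^1 ≡ 142, 142^2 ≡ 73, 142^4 ≡ 80, 142^8 ≡ 65, 142^16 ≡ 62, 142^32 ≡ 43, 142^64 ≡ 39, 142^128 ≡ 73 (mod 181).
Test 142^d mod 181 for each divisor d in increasing order:
142^1 ≡ 142
142^2 ≡ 73
142^3 = 142^2·142^1 ≡ 49
142^4 ≡ 80
142^5 = 142^4·142^1 ≡ 138
142^6 = 142^4·142^2 ≡ 48
142^9 = 142^8·142^1 ≡ 180
142^10 = 142^8·142^2 ≡ 39
142^12 = 142^8·142^4 ≡ 132
142^15 = 142^8·142^4·142^2·142^1 ≡ 133
142^18 = 142^16·142^2 ≡ 1  ← first divisor giving 1
The order is 18.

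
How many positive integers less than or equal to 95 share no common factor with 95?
72

95 = 5 × 19
φ(n) = n × ∏(1 - 1/p) for each prime p dividing n
φ(95) = 95 × (1 - 1/5) × (1 - 1/19) = 72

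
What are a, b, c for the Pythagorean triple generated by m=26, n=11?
(555, 572, 797)

Euclid's formula: a = m² - n², b = 2mn, c = m² + n²
m = 26, n = 11
a = 26² - 11² = 676 - 121 = 555
b = 2 × 26 × 11 = 572
c = 26² + 11² = 676 + 121 = 797
Verification: 555² + 572² = 308025 + 327184 = 635209 = 797² ✓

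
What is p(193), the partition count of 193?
2168627105469

p(n) counts ways to write n as a sum of positive integers (order ignored).
Euler's pentagonal recurrence: p(k) = p(k-1) + p(k-2) - p(k-5) - p(k-7) + p(k-12) + p(k-15) - ... (offsets j(3j∓1)/2, signs ++--, p(0)=1, p(<0)=0).
DP table for k = 0..192: p(0)=1, p(1)=1, p(2)=2, p(3)=3, p(4)=5, p(5)=7, p(6)=11, p(7)=15, p(8)=22, p(9)=30, p(10)=42, p(11)=56, p(12)=77, p(13)=101, p(14)=135, p(15)=176, p(16)=231, p(17)=297, p(18)=385, p(19)=490, p(20)=627, p(21)=792, p(22)=1002, p(23)=1255, p(24)=1575, p(25)=1958, p(26)=2436, p(27)=3010, p(28)=3718, p(29)=4565, p(30)=5604, p(31)=6842, p(32)=8349, p(33)=10143, p(34)=12310, p(35)=14883, p(36)=17977, p(37)=21637, p(38)=26015, p(39)=31185, p(40)=37338, p(41)=44583, p(42)=53174, p(43)=63261, p(44)=75175, p(45)=89134, p(46)=105558, p(47)=124754, p(48)=147273, p(49)=173525, p(50)=204226, p(51)=239943, p(52)=281589, p(53)=329931, p(54)=386155, p(55)=451276, p(56)=526823, p(57)=614154, p(58)=715220, p(59)=831820, p(60)=966467, p(61)=1121505, p(62)=1300156, p(63)=1505499, p(64)=1741630, p(65)=2012558, p(66)=2323520, p(67)=2679689, p(68)=3087735, p(69)=3554345, p(70)=4087968, p(71)=4697205, p(72)=5392783, p(73)=6185689, p(74)=7089500, p(75)=8118264, p(76)=9289091, p(77)=10619863, p(78)=12132164, p(79)=13848650, p(80)=15796476, p(81)=18004327, p(82)=20506255, p(83)=23338469, p(84)=26543660, p(85)=30167357, p(86)=34262962, p(87)=38887673, p(88)=44108109, p(89)=49995925, p(90)=56634173, p(91)=64112359, p(92)=72533807, p(93)=82010177, p(94)=92669720, p(95)=104651419, p(96)=118114304, p(97)=133230930, p(98)=150198136, p(99)=169229875, p(100)=190569292, p(101)=214481126, p(102)=241265379, p(103)=271248950, p(104)=304801365, p(105)=342325709, p(106)=384276336, p(107)=431149389, p(108)=483502844, p(109)=541946240, p(110)=607163746, p(111)=679903203, p(112)=761002156, p(113)=851376628, p(114)=952050665, p(115)=1064144451, p(116)=1188908248, p(117)=1327710076, p(118)=1482074143, p(119)=1653668665, p(120)=1844349560, p(121)=2056148051, p(122)=2291320912, p(123)=2552338241, p(124)=2841940500, p(125)=3163127352, p(126)=3519222692, p(127)=3913864295, p(128)=4351078600, p(129)=4835271870, p(130)=5371315400, p(131)=5964539504, p(132)=6620830889, p(133)=7346629512, p(134)=8149040695, p(135)=9035836076, p(136)=10015581680, p(137)=11097645016, p(138)=12292341831, p(139)=13610949895, p(140)=15065878135, p(141)=16670689208, p(142)=18440293320, p(143)=20390982757, p(144)=22540654445, p(145)=24908858009, p(146)=27517052599, p(147)=30388671978, p(148)=33549419497, p(149)=37027355200, p(150)=40853235313, p(151)=45060624582, p(152)=49686288421, p(153)=54770336324, p(154)=60356673280, p(155)=66493182097, p(156)=73232243759, p(157)=80630964769, p(158)=88751778802, p(159)=97662728555, p(160)=107438159466, p(161)=118159068427, p(162)=129913904637, p(163)=142798995930, p(164)=156919475295, p(165)=172389800255, p(166)=189334822579, p(167)=207890420102, p(168)=228204732751, p(169)=250438925115, p(170)=274768617130, p(171)=301384802048, p(172)=330495499613, p(173)=362326859895, p(174)=397125074750, p(175)=435157697830, p(176)=476715857290, p(177)=522115831195, p(178)=571701605655, p(179)=625846753120, p(180)=684957390936, p(181)=749474411781, p(182)=819876908323, p(183)=896684817527, p(184)=980462880430, p(185)=1071823774337, p(186)=1171432692373, p(187)=1280011042268, p(188)=1398341745571, p(189)=1527273599625, p(190)=1667727404093, p(191)=1820701100652, p(192)=1987276856363.
Final step: p(193) = p(192) + p(191) - p(188) - p(186) + p(181) + p(178) - p(171) - p(167) + p(158) + p(153) - p(142) - p(136) + p(123) + p(116) - p(101) - p(93) + p(76) + p(67) - p(48) - p(38) + p(17) + p(6)
= 1987276856363 + 1820701100652 - 1398341745571 - 1171432692373 + 749474411781 + 571701605655 - 301384802048 - 207890420102 + 88751778802 + 54770336324 - 18440293320 - 10015581680 + 2552338241 + 1188908248 - 214481126 - 82010177 + 9289091 + 2679689 - 147273 - 26015 + 297 + 11
= 2168627105469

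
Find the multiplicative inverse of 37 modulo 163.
141

gcd(37, 163) = 1, so the inverse exists.
Extended Euclidean algorithm on (163, 37):
163 = 4 × 37 + 15  ⟹  15 = (1)·163 + (-4)·37
37 = 2 × 15 + 7  ⟹  7 = (-2)·163 + (9)·37
15 = 2 × 7 + 1  ⟹  1 = (5)·163 + (-22)·37
So (-22)·37 ≡ 1 (mod 163), i.e. 37^(-1) ≡ -22 ≡ 141 (mod 163).
Check: 37 × 141 = 5217 ≡ 1 (mod 163)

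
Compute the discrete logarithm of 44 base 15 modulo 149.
37

Baby-step giant-step with step n = ⌈√149⌉ = 13.
Baby steps 15^j mod 149 (j:value) for j=0..12: 0:1, 1:15, 2:76, 3:97, 4:114, 5:71, 6:22, 7:32, 8:33, 9:48, 10:124, 11:72, 12:37.
Giant-step multiplier: 15^(-13) ≡ 15^(148-13) = 15^135 ≡ 109 (mod 149).
Giant steps γ_i = 44·109^i mod 149: γ_0=44, γ_1=28, γ_2=72 (in table at j=11).
x = i·n + j = 2·13 + 11 = 37.
Check: 15^37 ≡ 44 (mod 149).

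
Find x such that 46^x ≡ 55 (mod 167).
85

Baby-step giant-step with step n = ⌈√167⌉ = 13.
Baby steps 46^j mod 167 (j:value) for j=0..12: 0:1, 1:46, 2:112, 3:142, 4:19, 5:39, 6:124, 7:26, 8:27, 9:73, 10:18, 11:160, 12:12.
Giant-step multiplier: 46^(-13) ≡ 46^(166-13) = 46^153 ≡ 131 (mod 167).
Giant steps γ_i = 55·131^i mod 167: γ_0=55, γ_1=24, γ_2=138, γ_3=42, γ_4=158, γ_5=157, γ_6=26 (in table at j=7).
x = i·n + j = 6·13 + 7 = 85.
Check: 46^85 ≡ 55 (mod 167).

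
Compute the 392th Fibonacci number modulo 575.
504

Matrix identity: Q^n = [[F_(n+1), F_n], [F_n, F_(n-1)]] with Q = [[1,1],[1,0]].
n = 392 = 110001000₂. Square-and-multiply, entries mod 575:
Q^1 = [[1,1],[1,0]]
Q^3 = (Q^1)²·Q = [[3,2],[2,1]]
Q^6 = (Q^3)² = [[13,8],[8,5]]
Q^12 = (Q^6)² = [[233,144],[144,89]]
Q^24 = (Q^12)² = [[275,368],[368,482]]
Q^49 = (Q^24)²·Q = [[300,24],[24,276]]
Q^98 = (Q^49)² = [[301,24],[24,277]]
Q^196 = (Q^98)² = [[327,72],[72,255]]
Q^392 = (Q^196)² = [[563,504],[504,59]]
F_392 mod 575 = Q^392[0][1] = 504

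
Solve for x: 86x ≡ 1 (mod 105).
11

gcd(86, 105) = 1, so the inverse exists.
Extended Euclidean algorithm on (105, 86):
105 = 1 × 86 + 19  ⟹  19 = (1)·105 + (-1)·86
86 = 4 × 19 + 10  ⟹  10 = (-4)·105 + (5)·86
19 = 1 × 10 + 9  ⟹  9 = (5)·105 + (-6)·86
10 = 1 × 9 + 1  ⟹  1 = (-9)·105 + (11)·86
So (11)·86 ≡ 1 (mod 105), i.e. 86^(-1) ≡ 11 (mod 105).
Check: 86 × 11 = 946 ≡ 1 (mod 105)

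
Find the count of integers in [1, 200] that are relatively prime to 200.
80

200 = 2^3 × 5^2
φ(n) = n × ∏(1 - 1/p) for each prime p dividing n
φ(200) = 200 × (1 - 1/2) × (1 - 1/5) = 80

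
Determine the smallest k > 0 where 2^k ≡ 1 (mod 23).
11

23 is prime, so ord(2) divides φ(23) = 22.
Divisors of 22: 1, 2, 11, 22.
Repeated squaring: 2^1 ≡ 2, 2^2 ≡ 4, 2^4 ≡ 16, 2^8 ≡ 3, 2^16 ≡ 9 (mod 23).
Test 2^d mod 23 for each divisor d in increasing order:
2^1 ≡ 2
2^2 ≡ 4
2^11 = 2^8·2^2·2^1 ≡ 1  ← first divisor giving 1
The order is 11.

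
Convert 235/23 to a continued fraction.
[10; 4, 1, 1, 2]

Euclidean algorithm steps:
235 = 10 × 23 + 5
23 = 4 × 5 + 3
5 = 1 × 3 + 2
3 = 1 × 2 + 1
2 = 2 × 1 + 0
Continued fraction: [10; 4, 1, 1, 2]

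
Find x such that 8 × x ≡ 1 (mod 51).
32

gcd(8, 51) = 1, so the inverse exists.
Extended Euclidean algorithm on (51, 8):
51 = 6 × 8 + 3  ⟹  3 = (1)·51 + (-6)·8
8 = 2 × 3 + 2  ⟹  2 = (-2)·51 + (13)·8
3 = 1 × 2 + 1  ⟹  1 = (3)·51 + (-19)·8
So (-19)·8 ≡ 1 (mod 51), i.e. 8^(-1) ≡ -19 ≡ 32 (mod 51).
Check: 8 × 32 = 256 ≡ 1 (mod 51)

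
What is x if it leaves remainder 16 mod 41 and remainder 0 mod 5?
180

Using Chinese Remainder Theorem:
M = 41 × 5 = 205
M1 = 5, M2 = 41
y1 = 5^(-1) mod 41 = 33
y2 = 41^(-1) mod 5 = 1
x = (16×5×33 + 0×41×1) mod 205 = 180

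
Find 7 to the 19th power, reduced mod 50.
43

Repeated squaring. Binary of 19 = 10011.
7^1 ≡ 7 (mod 50); 7^2 ≡ 49 (mod 50); 7^4 ≡ 1 (mod 50); 7^8 ≡ 1 (mod 50); 7^16 ≡ 1 (mod 50)
7^19 = 7^1 × 7^2 × 7^16 ≡ 43 (mod 50)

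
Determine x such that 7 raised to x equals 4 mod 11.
6

Baby-step giant-step with step n = ⌈√11⌉ = 4.
Baby steps 7^j mod 11 (j:value) for j=0..3: 0:1, 1:7, 2:5, 3:2.
Giant-step multiplier: 7^(-4) ≡ 7^(10-4) = 7^6 ≡ 4 (mod 11).
Giant steps γ_i = 4·4^i mod 11: γ_0=4, γ_1=5 (in table at j=2).
x = i·n + j = 1·4 + 2 = 6.
Check: 7^6 ≡ 4 (mod 11).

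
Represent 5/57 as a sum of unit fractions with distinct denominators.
1/12 + 1/228

Greedy algorithm:
5/57: ceiling(57/5) = 12, use 1/12
1/228: ceiling(228/1) = 228, use 1/228
Result: 5/57 = 1/12 + 1/228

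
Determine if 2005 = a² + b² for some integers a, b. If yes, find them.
18² + 41² (a=18, b=41)

Factorization: 2005 = 5 × 401
By Fermat: n is sum of two squares iff every prime p ≡ 3 (mod 4) appears to even power.
All primes ≡ 3 (mod 4) appear to even power.
Search a = 0, 1, 2, … for 2005 - a² a perfect square: first hit at a = 18: 2005 - 324 = 1681 = 41².
2005 = 18² + 41² = 324 + 1681 ✓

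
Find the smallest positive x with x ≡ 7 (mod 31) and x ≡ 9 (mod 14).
317

Using Chinese Remainder Theorem:
M = 31 × 14 = 434
M1 = 14, M2 = 31
y1 = 14^(-1) mod 31 = 20
y2 = 31^(-1) mod 14 = 5
x = (7×14×20 + 9×31×5) mod 434 = 317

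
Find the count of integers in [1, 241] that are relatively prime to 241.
240

241 = 241
φ(n) = n × ∏(1 - 1/p) for each prime p dividing n
φ(241) = 241 × (1 - 1/241) = 240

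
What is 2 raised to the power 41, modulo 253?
233

Repeated squaring. Binary of 41 = 101001.
2^1 ≡ 2 (mod 253); 2^2 ≡ 4 (mod 253); 2^4 ≡ 16 (mod 253); 2^8 ≡ 3 (mod 253); 2^16 ≡ 9 (mod 253); 2^32 ≡ 81 (mod 253)
2^41 = 2^1 × 2^8 × 2^32 ≡ 233 (mod 253)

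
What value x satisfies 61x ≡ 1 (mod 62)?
61

gcd(61, 62) = 1, so the inverse exists.
Extended Euclidean algorithm on (62, 61):
62 = 1 × 61 + 1  ⟹  1 = (1)·62 + (-1)·61
So (-1)·61 ≡ 1 (mod 62), i.e. 61^(-1) ≡ -1 ≡ 61 (mod 62).
Check: 61 × 61 = 3721 ≡ 1 (mod 62)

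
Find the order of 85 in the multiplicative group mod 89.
22

89 is prime, so ord(85) divides φ(89) = 88.
Divisors of 88: 1, 2, 4, 8, 11, 22, 44, 88.
Repeated squaring: 85^1 ≡ 85, 85^2 ≡ 16, 85^4 ≡ 78, 85^8 ≡ 32, 85^16 ≡ 45, 85^32 ≡ 67, 85^64 ≡ 39 (mod 89).
Test 85^d mod 89 for each divisor d in increasing order:
85^1 ≡ 85
85^2 ≡ 16
85^4 ≡ 78
85^8 ≡ 32
85^11 = 85^8·85^2·85^1 ≡ 88
85^22 = 85^16·85^4·85^2 ≡ 1  ← first divisor giving 1
The order is 22.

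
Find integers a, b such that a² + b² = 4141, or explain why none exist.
35² + 54² (a=35, b=54)

Factorization: 4141 = 41 × 101
By Fermat: n is sum of two squares iff every prime p ≡ 3 (mod 4) appears to even power.
All primes ≡ 3 (mod 4) appear to even power.
Search a = 0, 1, 2, … for 4141 - a² a perfect square: first hit at a = 35: 4141 - 1225 = 2916 = 54².
4141 = 35² + 54² = 1225 + 2916 ✓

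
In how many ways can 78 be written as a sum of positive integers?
12132164

p(n) counts ways to write n as a sum of positive integers (order ignored).
Euler's pentagonal recurrence: p(k) = p(k-1) + p(k-2) - p(k-5) - p(k-7) + p(k-12) + p(k-15) - ... (offsets j(3j∓1)/2, signs ++--, p(0)=1, p(<0)=0).
DP table for k = 0..77: p(0)=1, p(1)=1, p(2)=2, p(3)=3, p(4)=5, p(5)=7, p(6)=11, p(7)=15, p(8)=22, p(9)=30, p(10)=42, p(11)=56, p(12)=77, p(13)=101, p(14)=135, p(15)=176, p(16)=231, p(17)=297, p(18)=385, p(19)=490, p(20)=627, p(21)=792, p(22)=1002, p(23)=1255, p(24)=1575, p(25)=1958, p(26)=2436, p(27)=3010, p(28)=3718, p(29)=4565, p(30)=5604, p(31)=6842, p(32)=8349, p(33)=10143, p(34)=12310, p(35)=14883, p(36)=17977, p(37)=21637, p(38)=26015, p(39)=31185, p(40)=37338, p(41)=44583, p(42)=53174, p(43)=63261, p(44)=75175, p(45)=89134, p(46)=105558, p(47)=124754, p(48)=147273, p(49)=173525, p(50)=204226, p(51)=239943, p(52)=281589, p(53)=329931, p(54)=386155, p(55)=451276, p(56)=526823, p(57)=614154, p(58)=715220, p(59)=831820, p(60)=966467, p(61)=1121505, p(62)=1300156, p(63)=1505499, p(64)=1741630, p(65)=2012558, p(66)=2323520, p(67)=2679689, p(68)=3087735, p(69)=3554345, p(70)=4087968, p(71)=4697205, p(72)=5392783, p(73)=6185689, p(74)=7089500, p(75)=8118264, p(76)=9289091, p(77)=10619863.
Final step: p(78) = p(77) + p(76) - p(73) - p(71) + p(66) + p(63) - p(56) - p(52) + p(43) + p(38) - p(27) - p(21) + p(8) + p(1)
= 10619863 + 9289091 - 6185689 - 4697205 + 2323520 + 1505499 - 526823 - 281589 + 63261 + 26015 - 3010 - 792 + 22 + 1
= 12132164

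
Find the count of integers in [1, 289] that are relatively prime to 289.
272

289 = 17^2
φ(n) = n × ∏(1 - 1/p) for each prime p dividing n
φ(289) = 289 × (1 - 1/17) = 272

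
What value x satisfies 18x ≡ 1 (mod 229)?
140

gcd(18, 229) = 1, so the inverse exists.
Extended Euclidean algorithm on (229, 18):
229 = 12 × 18 + 13  ⟹  13 = (1)·229 + (-12)·18
18 = 1 × 13 + 5  ⟹  5 = (-1)·229 + (13)·18
13 = 2 × 5 + 3  ⟹  3 = (3)·229 + (-38)·18
5 = 1 × 3 + 2  ⟹  2 = (-4)·229 + (51)·18
3 = 1 × 2 + 1  ⟹  1 = (7)·229 + (-89)·18
So (-89)·18 ≡ 1 (mod 229), i.e. 18^(-1) ≡ -89 ≡ 140 (mod 229).
Check: 18 × 140 = 2520 ≡ 1 (mod 229)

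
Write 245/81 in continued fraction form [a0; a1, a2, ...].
[3; 40, 2]

Euclidean algorithm steps:
245 = 3 × 81 + 2
81 = 40 × 2 + 1
2 = 2 × 1 + 0
Continued fraction: [3; 40, 2]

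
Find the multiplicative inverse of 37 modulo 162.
127

gcd(37, 162) = 1, so the inverse exists.
Extended Euclidean algorithm on (162, 37):
162 = 4 × 37 + 14  ⟹  14 = (1)·162 + (-4)·37
37 = 2 × 14 + 9  ⟹  9 = (-2)·162 + (9)·37
14 = 1 × 9 + 5  ⟹  5 = (3)·162 + (-13)·37
9 = 1 × 5 + 4  ⟹  4 = (-5)·162 + (22)·37
5 = 1 × 4 + 1  ⟹  1 = (8)·162 + (-35)·37
So (-35)·37 ≡ 1 (mod 162), i.e. 37^(-1) ≡ -35 ≡ 127 (mod 162).
Check: 37 × 127 = 4699 ≡ 1 (mod 162)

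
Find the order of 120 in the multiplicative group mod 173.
172

173 is prime, so ord(120) divides φ(173) = 172.
Divisors of 172: 1, 2, 4, 43, 86, 172.
Repeated squaring: 120^1 ≡ 120, 120^2 ≡ 41, 120^4 ≡ 124, 120^8 ≡ 152, 120^16 ≡ 95, 120^32 ≡ 29, 120^64 ≡ 149, 120^128 ≡ 57 (mod 173).
Test 120^d mod 173 for each divisor d in increasing order:
120^1 ≡ 120
120^2 ≡ 41
120^4 ≡ 124
120^43 = 120^32·120^8·120^2·120^1 ≡ 80
120^86 = 120^64·120^16·120^4·120^2 ≡ 172
120^172 = 120^128·120^32·120^8·120^4 ≡ 1  ← first divisor giving 1
The order is 172.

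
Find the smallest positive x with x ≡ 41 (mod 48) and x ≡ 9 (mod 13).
425

Using Chinese Remainder Theorem:
M = 48 × 13 = 624
M1 = 13, M2 = 48
y1 = 13^(-1) mod 48 = 37
y2 = 48^(-1) mod 13 = 3
x = (41×13×37 + 9×48×3) mod 624 = 425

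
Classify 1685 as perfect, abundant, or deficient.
deficient

Proper divisors of 1685: sum = 1 + 5 + 337 = 343
Since 343 < 1685, 1685 is deficient.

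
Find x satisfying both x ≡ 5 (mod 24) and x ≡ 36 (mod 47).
365

Using Chinese Remainder Theorem:
M = 24 × 47 = 1128
M1 = 47, M2 = 24
y1 = 47^(-1) mod 24 = 23
y2 = 24^(-1) mod 47 = 2
x = (5×47×23 + 36×24×2) mod 1128 = 365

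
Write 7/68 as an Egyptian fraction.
1/10 + 1/340

Greedy algorithm:
7/68: ceiling(68/7) = 10, use 1/10
1/340: ceiling(340/1) = 340, use 1/340
Result: 7/68 = 1/10 + 1/340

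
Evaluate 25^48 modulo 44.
5

Repeated squaring. Binary of 48 = 110000.
25^1 ≡ 25 (mod 44); 25^2 ≡ 9 (mod 44); 25^4 ≡ 37 (mod 44); 25^8 ≡ 5 (mod 44); 25^16 ≡ 25 (mod 44); 25^32 ≡ 9 (mod 44)
25^48 = 25^16 × 25^32 ≡ 5 (mod 44)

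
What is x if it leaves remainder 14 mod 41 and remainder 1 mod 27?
55

Using Chinese Remainder Theorem:
M = 41 × 27 = 1107
M1 = 27, M2 = 41
y1 = 27^(-1) mod 41 = 38
y2 = 41^(-1) mod 27 = 2
x = (14×27×38 + 1×41×2) mod 1107 = 55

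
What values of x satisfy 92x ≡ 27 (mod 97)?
x ≡ 14 (mod 97)

gcd(92, 97) = 1, which divides 27, so solutions exist.
Find 92^(-1) mod 97 by the extended Euclidean algorithm:
97 = 1 × 92 + 5  ⟹  5 = (1)·97 + (-1)·92
92 = 18 × 5 + 2  ⟹  2 = (-18)·97 + (19)·92
5 = 2 × 2 + 1  ⟹  1 = (37)·97 + (-39)·92
So (-39)·92 ≡ 1 (mod 97), i.e. 92^(-1) ≡ -39 ≡ 58 (mod 97).
x ≡ 58 × 27 = 1566 ≡ 14 (mod 97).
Check: 92 × 14 = 1288 ≡ 27 (mod 97).
Unique solution: x ≡ 14 (mod 97)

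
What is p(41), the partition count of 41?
44583

p(n) counts ways to write n as a sum of positive integers (order ignored).
Euler's pentagonal recurrence: p(k) = p(k-1) + p(k-2) - p(k-5) - p(k-7) + p(k-12) + p(k-15) - ... (offsets j(3j∓1)/2, signs ++--, p(0)=1, p(<0)=0).
DP table for k = 0..40: p(0)=1, p(1)=1, p(2)=2, p(3)=3, p(4)=5, p(5)=7, p(6)=11, p(7)=15, p(8)=22, p(9)=30, p(10)=42, p(11)=56, p(12)=77, p(13)=101, p(14)=135, p(15)=176, p(16)=231, p(17)=297, p(18)=385, p(19)=490, p(20)=627, p(21)=792, p(22)=1002, p(23)=1255, p(24)=1575, p(25)=1958, p(26)=2436, p(27)=3010, p(28)=3718, p(29)=4565, p(30)=5604, p(31)=6842, p(32)=8349, p(33)=10143, p(34)=12310, p(35)=14883, p(36)=17977, p(37)=21637, p(38)=26015, p(39)=31185, p(40)=37338.
Final step: p(41) = p(40) + p(39) - p(36) - p(34) + p(29) + p(26) - p(19) - p(15) + p(6) + p(1)
= 37338 + 31185 - 17977 - 12310 + 4565 + 2436 - 490 - 176 + 11 + 1
= 44583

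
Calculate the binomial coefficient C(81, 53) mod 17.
6

Using Lucas' theorem:
Write n=81 and k=53 in base 17:
n in base 17: [4, 13]
k in base 17: [3, 2]
C(81,53) mod 17 = ∏ C(n_i, k_i) mod 17
Digit binomials (mod 17): C(4,3) = 4; C(13,2) = 78 ≡ 10
Product: 4 × 10 = 40 ≡ 6 (mod 17)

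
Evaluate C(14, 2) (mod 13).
0

Using Lucas' theorem:
Write n=14 and k=2 in base 13:
n in base 13: [1, 1]
k in base 13: [0, 2]
C(14,2) mod 13 = ∏ C(n_i, k_i) mod 13
Digit binomials (mod 13): C(1,0) = 1; C(1,2) = 0 (k_i > n_i)
Product: 1 × 0 = 0 ≡ 0 (mod 13)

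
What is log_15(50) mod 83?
37

Baby-step giant-step with step n = ⌈√83⌉ = 10.
Baby steps 15^j mod 83 (j:value) for j=0..9: 0:1, 1:15, 2:59, 3:55, 4:78, 5:8, 6:37, 7:57, 8:25, 9:43.
Giant-step multiplier: 15^(-10) ≡ 15^(82-10) = 15^72 ≡ 48 (mod 83).
Giant steps γ_i = 50·48^i mod 83: γ_0=50, γ_1=76, γ_2=79, γ_3=57 (in table at j=7).
x = i·n + j = 3·10 + 7 = 37.
Check: 15^37 ≡ 50 (mod 83).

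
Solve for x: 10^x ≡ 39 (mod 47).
21

Baby-step giant-step with step n = ⌈√47⌉ = 7.
Baby steps 10^j mod 47 (j:value) for j=0..6: 0:1, 1:10, 2:6, 3:13, 4:36, 5:31, 6:28.
Giant-step multiplier: 10^(-7) ≡ 10^(46-7) = 10^39 ≡ 23 (mod 47).
Giant steps γ_i = 39·23^i mod 47: γ_0=39, γ_1=4, γ_2=45, γ_3=1 (in table at j=0).
x = i·n + j = 3·7 + 0 = 21.
Check: 10^21 ≡ 39 (mod 47).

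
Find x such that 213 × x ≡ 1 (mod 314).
143

gcd(213, 314) = 1, so the inverse exists.
Extended Euclidean algorithm on (314, 213):
314 = 1 × 213 + 101  ⟹  101 = (1)·314 + (-1)·213
213 = 2 × 101 + 11  ⟹  11 = (-2)·314 + (3)·213
101 = 9 × 11 + 2  ⟹  2 = (19)·314 + (-28)·213
11 = 5 × 2 + 1  ⟹  1 = (-97)·314 + (143)·213
So (143)·213 ≡ 1 (mod 314), i.e. 213^(-1) ≡ 143 (mod 314).
Check: 213 × 143 = 30459 ≡ 1 (mod 314)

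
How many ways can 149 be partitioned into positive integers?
37027355200

p(n) counts ways to write n as a sum of positive integers (order ignored).
Euler's pentagonal recurrence: p(k) = p(k-1) + p(k-2) - p(k-5) - p(k-7) + p(k-12) + p(k-15) - ... (offsets j(3j∓1)/2, signs ++--, p(0)=1, p(<0)=0).
DP table for k = 0..148: p(0)=1, p(1)=1, p(2)=2, p(3)=3, p(4)=5, p(5)=7, p(6)=11, p(7)=15, p(8)=22, p(9)=30, p(10)=42, p(11)=56, p(12)=77, p(13)=101, p(14)=135, p(15)=176, p(16)=231, p(17)=297, p(18)=385, p(19)=490, p(20)=627, p(21)=792, p(22)=1002, p(23)=1255, p(24)=1575, p(25)=1958, p(26)=2436, p(27)=3010, p(28)=3718, p(29)=4565, p(30)=5604, p(31)=6842, p(32)=8349, p(33)=10143, p(34)=12310, p(35)=14883, p(36)=17977, p(37)=21637, p(38)=26015, p(39)=31185, p(40)=37338, p(41)=44583, p(42)=53174, p(43)=63261, p(44)=75175, p(45)=89134, p(46)=105558, p(47)=124754, p(48)=147273, p(49)=173525, p(50)=204226, p(51)=239943, p(52)=281589, p(53)=329931, p(54)=386155, p(55)=451276, p(56)=526823, p(57)=614154, p(58)=715220, p(59)=831820, p(60)=966467, p(61)=1121505, p(62)=1300156, p(63)=1505499, p(64)=1741630, p(65)=2012558, p(66)=2323520, p(67)=2679689, p(68)=3087735, p(69)=3554345, p(70)=4087968, p(71)=4697205, p(72)=5392783, p(73)=6185689, p(74)=7089500, p(75)=8118264, p(76)=9289091, p(77)=10619863, p(78)=12132164, p(79)=13848650, p(80)=15796476, p(81)=18004327, p(82)=20506255, p(83)=23338469, p(84)=26543660, p(85)=30167357, p(86)=34262962, p(87)=38887673, p(88)=44108109, p(89)=49995925, p(90)=56634173, p(91)=64112359, p(92)=72533807, p(93)=82010177, p(94)=92669720, p(95)=104651419, p(96)=118114304, p(97)=133230930, p(98)=150198136, p(99)=169229875, p(100)=190569292, p(101)=214481126, p(102)=241265379, p(103)=271248950, p(104)=304801365, p(105)=342325709, p(106)=384276336, p(107)=431149389, p(108)=483502844, p(109)=541946240, p(110)=607163746, p(111)=679903203, p(112)=761002156, p(113)=851376628, p(114)=952050665, p(115)=1064144451, p(116)=1188908248, p(117)=1327710076, p(118)=1482074143, p(119)=1653668665, p(120)=1844349560, p(121)=2056148051, p(122)=2291320912, p(123)=2552338241, p(124)=2841940500, p(125)=3163127352, p(126)=3519222692, p(127)=3913864295, p(128)=4351078600, p(129)=4835271870, p(130)=5371315400, p(131)=5964539504, p(132)=6620830889, p(133)=7346629512, p(134)=8149040695, p(135)=9035836076, p(136)=10015581680, p(137)=11097645016, p(138)=12292341831, p(139)=13610949895, p(140)=15065878135, p(141)=16670689208, p(142)=18440293320, p(143)=20390982757, p(144)=22540654445, p(145)=24908858009, p(146)=27517052599, p(147)=30388671978, p(148)=33549419497.
Final step: p(149) = p(148) + p(147) - p(144) - p(142) + p(137) + p(134) - p(127) - p(123) + p(114) + p(109) - p(98) - p(92) + p(79) + p(72) - p(57) - p(49) + p(32) + p(23) - p(4)
= 33549419497 + 30388671978 - 22540654445 - 18440293320 + 11097645016 + 8149040695 - 3913864295 - 2552338241 + 952050665 + 541946240 - 150198136 - 72533807 + 13848650 + 5392783 - 614154 - 173525 + 8349 + 1255 - 5
= 37027355200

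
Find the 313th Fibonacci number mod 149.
107

Matrix identity: Q^n = [[F_(n+1), F_n], [F_n, F_(n-1)]] with Q = [[1,1],[1,0]].
n = 313 = 100111001₂. Square-and-multiply, entries mod 149:
Q^1 = [[1,1],[1,0]]
Q^2 = (Q^1)² = [[2,1],[1,1]]
Q^4 = (Q^2)² = [[5,3],[3,2]]
Q^9 = (Q^4)²·Q = [[55,34],[34,21]]
Q^19 = (Q^9)²·Q = [[60,9],[9,51]]
Q^39 = (Q^19)²·Q = [[61,105],[105,105]]
Q^78 = (Q^39)² = [[144,146],[146,147]]
Q^156 = (Q^78)² = [[34,21],[21,13]]
Q^313 = (Q^156)²·Q = [[51,107],[107,93]]
F_313 mod 149 = Q^313[0][1] = 107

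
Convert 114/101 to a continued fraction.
[1; 7, 1, 3, 3]

Euclidean algorithm steps:
114 = 1 × 101 + 13
101 = 7 × 13 + 10
13 = 1 × 10 + 3
10 = 3 × 3 + 1
3 = 3 × 1 + 0
Continued fraction: [1; 7, 1, 3, 3]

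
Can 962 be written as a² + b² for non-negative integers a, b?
1² + 31² (a=1, b=31)

Factorization: 962 = 2 × 13 × 37
By Fermat: n is sum of two squares iff every prime p ≡ 3 (mod 4) appears to even power.
All primes ≡ 3 (mod 4) appear to even power.
Search a = 0, 1, 2, … for 962 - a² a perfect square: first hit at a = 1: 962 - 1 = 961 = 31².
962 = 1² + 31² = 1 + 961 ✓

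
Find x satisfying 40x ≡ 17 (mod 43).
x ≡ 23 (mod 43)

gcd(40, 43) = 1, which divides 17, so solutions exist.
Find 40^(-1) mod 43 by the extended Euclidean algorithm:
43 = 1 × 40 + 3  ⟹  3 = (1)·43 + (-1)·40
40 = 13 × 3 + 1  ⟹  1 = (-13)·43 + (14)·40
So (14)·40 ≡ 1 (mod 43), i.e. 40^(-1) ≡ 14 (mod 43).
x ≡ 14 × 17 = 238 ≡ 23 (mod 43).
Check: 40 × 23 = 920 ≡ 17 (mod 43).
Unique solution: x ≡ 23 (mod 43)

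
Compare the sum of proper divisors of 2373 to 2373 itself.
deficient

Proper divisors of 2373: sum = 1 + 3 + 7 + 21 + 113 + 339 + 791 = 1275
Since 1275 < 2373, 2373 is deficient.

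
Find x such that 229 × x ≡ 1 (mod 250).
119

gcd(229, 250) = 1, so the inverse exists.
Extended Euclidean algorithm on (250, 229):
250 = 1 × 229 + 21  ⟹  21 = (1)·250 + (-1)·229
229 = 10 × 21 + 19  ⟹  19 = (-10)·250 + (11)·229
21 = 1 × 19 + 2  ⟹  2 = (11)·250 + (-12)·229
19 = 9 × 2 + 1  ⟹  1 = (-109)·250 + (119)·229
So (119)·229 ≡ 1 (mod 250), i.e. 229^(-1) ≡ 119 (mod 250).
Check: 229 × 119 = 27251 ≡ 1 (mod 250)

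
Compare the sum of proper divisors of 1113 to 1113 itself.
deficient

Proper divisors of 1113: sum = 1 + 3 + 7 + 21 + 53 + 159 + 371 = 615
Since 615 < 1113, 1113 is deficient.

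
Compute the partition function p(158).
88751778802

p(n) counts ways to write n as a sum of positive integers (order ignored).
Euler's pentagonal recurrence: p(k) = p(k-1) + p(k-2) - p(k-5) - p(k-7) + p(k-12) + p(k-15) - ... (offsets j(3j∓1)/2, signs ++--, p(0)=1, p(<0)=0).
DP table for k = 0..157: p(0)=1, p(1)=1, p(2)=2, p(3)=3, p(4)=5, p(5)=7, p(6)=11, p(7)=15, p(8)=22, p(9)=30, p(10)=42, p(11)=56, p(12)=77, p(13)=101, p(14)=135, p(15)=176, p(16)=231, p(17)=297, p(18)=385, p(19)=490, p(20)=627, p(21)=792, p(22)=1002, p(23)=1255, p(24)=1575, p(25)=1958, p(26)=2436, p(27)=3010, p(28)=3718, p(29)=4565, p(30)=5604, p(31)=6842, p(32)=8349, p(33)=10143, p(34)=12310, p(35)=14883, p(36)=17977, p(37)=21637, p(38)=26015, p(39)=31185, p(40)=37338, p(41)=44583, p(42)=53174, p(43)=63261, p(44)=75175, p(45)=89134, p(46)=105558, p(47)=124754, p(48)=147273, p(49)=173525, p(50)=204226, p(51)=239943, p(52)=281589, p(53)=329931, p(54)=386155, p(55)=451276, p(56)=526823, p(57)=614154, p(58)=715220, p(59)=831820, p(60)=966467, p(61)=1121505, p(62)=1300156, p(63)=1505499, p(64)=1741630, p(65)=2012558, p(66)=2323520, p(67)=2679689, p(68)=3087735, p(69)=3554345, p(70)=4087968, p(71)=4697205, p(72)=5392783, p(73)=6185689, p(74)=7089500, p(75)=8118264, p(76)=9289091, p(77)=10619863, p(78)=12132164, p(79)=13848650, p(80)=15796476, p(81)=18004327, p(82)=20506255, p(83)=23338469, p(84)=26543660, p(85)=30167357, p(86)=34262962, p(87)=38887673, p(88)=44108109, p(89)=49995925, p(90)=56634173, p(91)=64112359, p(92)=72533807, p(93)=82010177, p(94)=92669720, p(95)=104651419, p(96)=118114304, p(97)=133230930, p(98)=150198136, p(99)=169229875, p(100)=190569292, p(101)=214481126, p(102)=241265379, p(103)=271248950, p(104)=304801365, p(105)=342325709, p(106)=384276336, p(107)=431149389, p(108)=483502844, p(109)=541946240, p(110)=607163746, p(111)=679903203, p(112)=761002156, p(113)=851376628, p(114)=952050665, p(115)=1064144451, p(116)=1188908248, p(117)=1327710076, p(118)=1482074143, p(119)=1653668665, p(120)=1844349560, p(121)=2056148051, p(122)=2291320912, p(123)=2552338241, p(124)=2841940500, p(125)=3163127352, p(126)=3519222692, p(127)=3913864295, p(128)=4351078600, p(129)=4835271870, p(130)=5371315400, p(131)=5964539504, p(132)=6620830889, p(133)=7346629512, p(134)=8149040695, p(135)=9035836076, p(136)=10015581680, p(137)=11097645016, p(138)=12292341831, p(139)=13610949895, p(140)=15065878135, p(141)=16670689208, p(142)=18440293320, p(143)=20390982757, p(144)=22540654445, p(145)=24908858009, p(146)=27517052599, p(147)=30388671978, p(148)=33549419497, p(149)=37027355200, p(150)=40853235313, p(151)=45060624582, p(152)=49686288421, p(153)=54770336324, p(154)=60356673280, p(155)=66493182097, p(156)=73232243759, p(157)=80630964769.
Final step: p(158) = p(157) + p(156) - p(153) - p(151) + p(146) + p(143) - p(136) - p(132) + p(123) + p(118) - p(107) - p(101) + p(88) + p(81) - p(66) - p(58) + p(41) + p(32) - p(13) - p(3)
= 80630964769 + 73232243759 - 54770336324 - 45060624582 + 27517052599 + 20390982757 - 10015581680 - 6620830889 + 2552338241 + 1482074143 - 431149389 - 214481126 + 44108109 + 18004327 - 2323520 - 715220 + 44583 + 8349 - 101 - 3
= 88751778802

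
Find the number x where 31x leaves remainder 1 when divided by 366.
307

gcd(31, 366) = 1, so the inverse exists.
Extended Euclidean algorithm on (366, 31):
366 = 11 × 31 + 25  ⟹  25 = (1)·366 + (-11)·31
31 = 1 × 25 + 6  ⟹  6 = (-1)·366 + (12)·31
25 = 4 × 6 + 1  ⟹  1 = (5)·366 + (-59)·31
So (-59)·31 ≡ 1 (mod 366), i.e. 31^(-1) ≡ -59 ≡ 307 (mod 366).
Check: 31 × 307 = 9517 ≡ 1 (mod 366)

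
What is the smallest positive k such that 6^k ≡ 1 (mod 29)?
14

29 is prime, so ord(6) divides φ(29) = 28.
Divisors of 28: 1, 2, 4, 7, 14, 28.
Repeated squaring: 6^1 ≡ 6, 6^2 ≡ 7, 6^4 ≡ 20, 6^8 ≡ 23, 6^16 ≡ 7 (mod 29).
Test 6^d mod 29 for each divisor d in increasing order:
6^1 ≡ 6
6^2 ≡ 7
6^4 ≡ 20
6^7 = 6^4·6^2·6^1 ≡ 28
6^14 = 6^8·6^4·6^2 ≡ 1  ← first divisor giving 1
The order is 14.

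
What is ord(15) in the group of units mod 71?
35

71 is prime, so ord(15) divides φ(71) = 70.
Divisors of 70: 1, 2, 5, 7, 10, 14, 35, 70.
Repeated squaring: 15^1 ≡ 15, 15^2 ≡ 12, 15^4 ≡ 2, 15^8 ≡ 4, 15^16 ≡ 16, 15^32 ≡ 43, 15^64 ≡ 3 (mod 71).
Test 15^d mod 71 for each divisor d in increasing order:
15^1 ≡ 15
15^2 ≡ 12
15^5 = 15^4·15^1 ≡ 30
15^7 = 15^4·15^2·15^1 ≡ 5
15^10 = 15^8·15^2 ≡ 48
15^14 = 15^8·15^4·15^2 ≡ 25
15^35 = 15^32·15^2·15^1 ≡ 1  ← first divisor giving 1
The order is 35.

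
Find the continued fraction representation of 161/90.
[1; 1, 3, 1, 2, 1, 4]

Euclidean algorithm steps:
161 = 1 × 90 + 71
90 = 1 × 71 + 19
71 = 3 × 19 + 14
19 = 1 × 14 + 5
14 = 2 × 5 + 4
5 = 1 × 4 + 1
4 = 4 × 1 + 0
Continued fraction: [1; 1, 3, 1, 2, 1, 4]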